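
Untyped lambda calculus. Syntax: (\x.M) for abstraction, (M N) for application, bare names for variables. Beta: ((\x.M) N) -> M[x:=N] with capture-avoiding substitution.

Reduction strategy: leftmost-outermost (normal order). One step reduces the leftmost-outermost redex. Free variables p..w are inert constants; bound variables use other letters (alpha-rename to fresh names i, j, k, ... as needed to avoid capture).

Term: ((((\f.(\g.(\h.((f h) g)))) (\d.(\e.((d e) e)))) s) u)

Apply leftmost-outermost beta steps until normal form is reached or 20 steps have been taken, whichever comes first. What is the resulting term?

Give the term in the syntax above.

Answer: ((u s) s)

Derivation:
Step 0: ((((\f.(\g.(\h.((f h) g)))) (\d.(\e.((d e) e)))) s) u)
Step 1: (((\g.(\h.(((\d.(\e.((d e) e))) h) g))) s) u)
Step 2: ((\h.(((\d.(\e.((d e) e))) h) s)) u)
Step 3: (((\d.(\e.((d e) e))) u) s)
Step 4: ((\e.((u e) e)) s)
Step 5: ((u s) s)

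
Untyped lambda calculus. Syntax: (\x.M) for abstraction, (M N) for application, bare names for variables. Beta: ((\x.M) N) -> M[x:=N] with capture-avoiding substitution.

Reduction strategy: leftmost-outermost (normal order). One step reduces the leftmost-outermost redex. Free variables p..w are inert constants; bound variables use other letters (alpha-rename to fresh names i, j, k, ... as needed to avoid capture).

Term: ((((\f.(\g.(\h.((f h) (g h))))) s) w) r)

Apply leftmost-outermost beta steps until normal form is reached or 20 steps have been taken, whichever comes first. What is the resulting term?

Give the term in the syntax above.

Answer: ((s r) (w r))

Derivation:
Step 0: ((((\f.(\g.(\h.((f h) (g h))))) s) w) r)
Step 1: (((\g.(\h.((s h) (g h)))) w) r)
Step 2: ((\h.((s h) (w h))) r)
Step 3: ((s r) (w r))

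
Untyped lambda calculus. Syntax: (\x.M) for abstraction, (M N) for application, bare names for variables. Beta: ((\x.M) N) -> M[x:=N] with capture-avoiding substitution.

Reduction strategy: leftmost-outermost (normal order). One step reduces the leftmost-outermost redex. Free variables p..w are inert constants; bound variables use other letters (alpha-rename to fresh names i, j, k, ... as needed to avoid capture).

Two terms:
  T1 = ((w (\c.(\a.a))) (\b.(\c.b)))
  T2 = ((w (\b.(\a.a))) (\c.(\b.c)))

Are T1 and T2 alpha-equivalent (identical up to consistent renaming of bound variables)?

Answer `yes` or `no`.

Term 1: ((w (\c.(\a.a))) (\b.(\c.b)))
Term 2: ((w (\b.(\a.a))) (\c.(\b.c)))
Alpha-equivalence: compare structure up to binder renaming.
Result: True

Answer: yes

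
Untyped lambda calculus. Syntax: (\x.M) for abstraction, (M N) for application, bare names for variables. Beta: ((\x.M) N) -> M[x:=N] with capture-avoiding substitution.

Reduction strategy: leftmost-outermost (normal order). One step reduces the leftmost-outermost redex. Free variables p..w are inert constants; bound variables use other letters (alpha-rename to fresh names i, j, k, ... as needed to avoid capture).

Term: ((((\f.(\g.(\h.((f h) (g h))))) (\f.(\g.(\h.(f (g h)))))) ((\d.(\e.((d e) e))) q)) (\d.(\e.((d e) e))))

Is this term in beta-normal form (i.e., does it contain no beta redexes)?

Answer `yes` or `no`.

Answer: no

Derivation:
Term: ((((\f.(\g.(\h.((f h) (g h))))) (\f.(\g.(\h.(f (g h)))))) ((\d.(\e.((d e) e))) q)) (\d.(\e.((d e) e))))
Found 2 beta redex(es).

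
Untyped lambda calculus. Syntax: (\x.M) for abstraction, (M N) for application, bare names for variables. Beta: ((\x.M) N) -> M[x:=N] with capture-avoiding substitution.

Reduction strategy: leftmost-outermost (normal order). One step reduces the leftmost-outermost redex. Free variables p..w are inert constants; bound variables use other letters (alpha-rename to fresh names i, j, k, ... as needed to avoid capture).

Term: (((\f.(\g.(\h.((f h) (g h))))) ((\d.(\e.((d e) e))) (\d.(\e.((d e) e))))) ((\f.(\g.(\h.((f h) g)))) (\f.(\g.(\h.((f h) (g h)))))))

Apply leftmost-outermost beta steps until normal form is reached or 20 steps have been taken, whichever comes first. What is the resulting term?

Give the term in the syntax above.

Answer: (\h.(((h h) h) (\i.(\j.((i j) (h j))))))

Derivation:
Step 0: (((\f.(\g.(\h.((f h) (g h))))) ((\d.(\e.((d e) e))) (\d.(\e.((d e) e))))) ((\f.(\g.(\h.((f h) g)))) (\f.(\g.(\h.((f h) (g h)))))))
Step 1: ((\g.(\h.((((\d.(\e.((d e) e))) (\d.(\e.((d e) e)))) h) (g h)))) ((\f.(\g.(\h.((f h) g)))) (\f.(\g.(\h.((f h) (g h)))))))
Step 2: (\h.((((\d.(\e.((d e) e))) (\d.(\e.((d e) e)))) h) (((\f.(\g.(\h.((f h) g)))) (\f.(\g.(\h.((f h) (g h)))))) h)))
Step 3: (\h.(((\e.(((\d.(\e.((d e) e))) e) e)) h) (((\f.(\g.(\h.((f h) g)))) (\f.(\g.(\h.((f h) (g h)))))) h)))
Step 4: (\h.((((\d.(\e.((d e) e))) h) h) (((\f.(\g.(\h.((f h) g)))) (\f.(\g.(\h.((f h) (g h)))))) h)))
Step 5: (\h.(((\e.((h e) e)) h) (((\f.(\g.(\h.((f h) g)))) (\f.(\g.(\h.((f h) (g h)))))) h)))
Step 6: (\h.(((h h) h) (((\f.(\g.(\h.((f h) g)))) (\f.(\g.(\h.((f h) (g h)))))) h)))
Step 7: (\h.(((h h) h) ((\g.(\h.(((\f.(\g.(\h.((f h) (g h))))) h) g))) h)))
Step 8: (\h.(((h h) h) (\i.(((\f.(\g.(\h.((f h) (g h))))) i) h))))
Step 9: (\h.(((h h) h) (\i.((\g.(\h.((i h) (g h)))) h))))
Step 10: (\h.(((h h) h) (\i.(\j.((i j) (h j))))))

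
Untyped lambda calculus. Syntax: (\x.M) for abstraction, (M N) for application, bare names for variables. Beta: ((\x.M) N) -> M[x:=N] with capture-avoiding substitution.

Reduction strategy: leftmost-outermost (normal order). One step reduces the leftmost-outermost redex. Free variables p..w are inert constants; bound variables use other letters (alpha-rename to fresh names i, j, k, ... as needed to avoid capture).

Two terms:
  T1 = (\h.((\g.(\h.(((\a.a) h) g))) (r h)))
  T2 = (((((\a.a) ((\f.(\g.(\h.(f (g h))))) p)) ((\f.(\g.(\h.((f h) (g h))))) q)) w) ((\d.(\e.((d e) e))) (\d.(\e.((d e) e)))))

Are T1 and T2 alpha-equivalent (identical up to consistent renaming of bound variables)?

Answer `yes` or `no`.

Answer: no

Derivation:
Term 1: (\h.((\g.(\h.(((\a.a) h) g))) (r h)))
Term 2: (((((\a.a) ((\f.(\g.(\h.(f (g h))))) p)) ((\f.(\g.(\h.((f h) (g h))))) q)) w) ((\d.(\e.((d e) e))) (\d.(\e.((d e) e)))))
Alpha-equivalence: compare structure up to binder renaming.
Result: False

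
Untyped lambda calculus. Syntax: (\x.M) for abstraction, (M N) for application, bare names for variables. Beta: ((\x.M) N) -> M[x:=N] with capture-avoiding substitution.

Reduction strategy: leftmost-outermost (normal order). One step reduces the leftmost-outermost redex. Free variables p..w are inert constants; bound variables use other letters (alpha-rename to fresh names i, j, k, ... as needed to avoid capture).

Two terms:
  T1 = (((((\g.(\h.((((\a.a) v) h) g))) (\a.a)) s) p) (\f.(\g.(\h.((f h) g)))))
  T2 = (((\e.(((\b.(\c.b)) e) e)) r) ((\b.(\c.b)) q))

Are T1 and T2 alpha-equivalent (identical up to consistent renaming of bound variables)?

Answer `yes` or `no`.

Answer: no

Derivation:
Term 1: (((((\g.(\h.((((\a.a) v) h) g))) (\a.a)) s) p) (\f.(\g.(\h.((f h) g)))))
Term 2: (((\e.(((\b.(\c.b)) e) e)) r) ((\b.(\c.b)) q))
Alpha-equivalence: compare structure up to binder renaming.
Result: False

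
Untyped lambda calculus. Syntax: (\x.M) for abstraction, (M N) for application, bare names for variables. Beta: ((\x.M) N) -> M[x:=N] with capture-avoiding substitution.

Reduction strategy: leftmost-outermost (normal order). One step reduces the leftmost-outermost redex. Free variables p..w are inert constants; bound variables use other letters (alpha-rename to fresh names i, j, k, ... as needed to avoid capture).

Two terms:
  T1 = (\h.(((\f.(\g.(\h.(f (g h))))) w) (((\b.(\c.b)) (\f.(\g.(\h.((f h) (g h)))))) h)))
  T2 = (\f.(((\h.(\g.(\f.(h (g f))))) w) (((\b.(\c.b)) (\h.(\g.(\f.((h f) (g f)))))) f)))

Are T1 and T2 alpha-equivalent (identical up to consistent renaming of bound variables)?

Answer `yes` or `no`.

Term 1: (\h.(((\f.(\g.(\h.(f (g h))))) w) (((\b.(\c.b)) (\f.(\g.(\h.((f h) (g h)))))) h)))
Term 2: (\f.(((\h.(\g.(\f.(h (g f))))) w) (((\b.(\c.b)) (\h.(\g.(\f.((h f) (g f)))))) f)))
Alpha-equivalence: compare structure up to binder renaming.
Result: True

Answer: yes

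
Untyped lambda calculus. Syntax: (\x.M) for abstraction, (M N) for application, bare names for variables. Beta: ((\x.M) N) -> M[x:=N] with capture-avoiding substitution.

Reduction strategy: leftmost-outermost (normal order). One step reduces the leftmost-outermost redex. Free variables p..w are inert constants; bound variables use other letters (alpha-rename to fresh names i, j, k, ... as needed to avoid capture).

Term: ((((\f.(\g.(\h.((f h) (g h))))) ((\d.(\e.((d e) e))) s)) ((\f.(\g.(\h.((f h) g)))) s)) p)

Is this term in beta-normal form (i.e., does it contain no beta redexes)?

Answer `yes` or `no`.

Answer: no

Derivation:
Term: ((((\f.(\g.(\h.((f h) (g h))))) ((\d.(\e.((d e) e))) s)) ((\f.(\g.(\h.((f h) g)))) s)) p)
Found 3 beta redex(es).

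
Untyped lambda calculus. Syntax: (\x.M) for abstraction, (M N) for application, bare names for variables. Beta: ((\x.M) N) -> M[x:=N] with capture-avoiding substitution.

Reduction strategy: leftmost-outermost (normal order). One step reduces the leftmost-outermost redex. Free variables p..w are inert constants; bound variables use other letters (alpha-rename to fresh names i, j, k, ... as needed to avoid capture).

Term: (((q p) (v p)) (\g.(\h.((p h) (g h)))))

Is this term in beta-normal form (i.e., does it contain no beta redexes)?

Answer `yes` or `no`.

Term: (((q p) (v p)) (\g.(\h.((p h) (g h)))))
No beta redexes found.

Answer: yes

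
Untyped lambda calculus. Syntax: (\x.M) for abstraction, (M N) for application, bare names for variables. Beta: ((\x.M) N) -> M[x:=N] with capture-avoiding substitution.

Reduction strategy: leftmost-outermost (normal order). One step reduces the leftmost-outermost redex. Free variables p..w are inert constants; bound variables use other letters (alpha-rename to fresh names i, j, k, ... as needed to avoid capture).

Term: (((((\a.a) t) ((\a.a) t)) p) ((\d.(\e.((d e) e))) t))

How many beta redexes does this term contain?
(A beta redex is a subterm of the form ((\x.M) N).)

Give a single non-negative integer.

Answer: 3

Derivation:
Term: (((((\a.a) t) ((\a.a) t)) p) ((\d.(\e.((d e) e))) t))
  Redex: ((\a.a) t)
  Redex: ((\a.a) t)
  Redex: ((\d.(\e.((d e) e))) t)
Total redexes: 3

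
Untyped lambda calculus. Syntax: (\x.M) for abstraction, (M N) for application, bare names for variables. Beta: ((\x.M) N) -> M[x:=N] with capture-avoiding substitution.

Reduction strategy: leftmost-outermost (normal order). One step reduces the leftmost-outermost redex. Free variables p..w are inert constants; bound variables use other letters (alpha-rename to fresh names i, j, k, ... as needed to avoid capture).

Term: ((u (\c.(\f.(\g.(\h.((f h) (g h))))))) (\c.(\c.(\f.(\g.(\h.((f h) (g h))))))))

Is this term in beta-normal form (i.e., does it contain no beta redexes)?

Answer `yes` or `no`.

Answer: yes

Derivation:
Term: ((u (\c.(\f.(\g.(\h.((f h) (g h))))))) (\c.(\c.(\f.(\g.(\h.((f h) (g h))))))))
No beta redexes found.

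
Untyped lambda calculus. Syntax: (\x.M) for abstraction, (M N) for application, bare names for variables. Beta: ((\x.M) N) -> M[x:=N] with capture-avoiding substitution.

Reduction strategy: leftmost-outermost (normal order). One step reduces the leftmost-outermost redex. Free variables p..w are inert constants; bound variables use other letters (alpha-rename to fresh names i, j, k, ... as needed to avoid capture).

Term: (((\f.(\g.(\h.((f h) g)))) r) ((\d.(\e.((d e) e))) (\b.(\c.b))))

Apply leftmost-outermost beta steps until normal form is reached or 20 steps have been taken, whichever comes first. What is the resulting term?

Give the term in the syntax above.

Answer: (\h.((r h) (\e.e)))

Derivation:
Step 0: (((\f.(\g.(\h.((f h) g)))) r) ((\d.(\e.((d e) e))) (\b.(\c.b))))
Step 1: ((\g.(\h.((r h) g))) ((\d.(\e.((d e) e))) (\b.(\c.b))))
Step 2: (\h.((r h) ((\d.(\e.((d e) e))) (\b.(\c.b)))))
Step 3: (\h.((r h) (\e.(((\b.(\c.b)) e) e))))
Step 4: (\h.((r h) (\e.((\c.e) e))))
Step 5: (\h.((r h) (\e.e)))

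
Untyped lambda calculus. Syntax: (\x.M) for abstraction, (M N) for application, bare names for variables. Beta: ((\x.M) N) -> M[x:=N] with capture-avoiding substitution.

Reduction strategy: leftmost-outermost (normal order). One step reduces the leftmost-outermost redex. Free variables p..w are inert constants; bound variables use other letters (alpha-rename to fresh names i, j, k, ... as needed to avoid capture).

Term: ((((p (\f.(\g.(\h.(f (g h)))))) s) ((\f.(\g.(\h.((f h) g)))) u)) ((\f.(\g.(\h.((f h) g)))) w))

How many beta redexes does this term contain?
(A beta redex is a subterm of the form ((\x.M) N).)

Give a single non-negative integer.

Answer: 2

Derivation:
Term: ((((p (\f.(\g.(\h.(f (g h)))))) s) ((\f.(\g.(\h.((f h) g)))) u)) ((\f.(\g.(\h.((f h) g)))) w))
  Redex: ((\f.(\g.(\h.((f h) g)))) u)
  Redex: ((\f.(\g.(\h.((f h) g)))) w)
Total redexes: 2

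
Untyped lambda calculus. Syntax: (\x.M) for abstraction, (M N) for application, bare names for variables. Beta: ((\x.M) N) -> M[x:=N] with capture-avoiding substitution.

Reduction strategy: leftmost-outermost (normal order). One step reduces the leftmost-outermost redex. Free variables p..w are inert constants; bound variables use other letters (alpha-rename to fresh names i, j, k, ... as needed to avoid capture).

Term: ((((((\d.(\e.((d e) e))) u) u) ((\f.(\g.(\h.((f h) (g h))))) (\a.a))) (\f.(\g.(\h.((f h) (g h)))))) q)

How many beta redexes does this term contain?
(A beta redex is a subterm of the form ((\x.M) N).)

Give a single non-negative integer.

Term: ((((((\d.(\e.((d e) e))) u) u) ((\f.(\g.(\h.((f h) (g h))))) (\a.a))) (\f.(\g.(\h.((f h) (g h)))))) q)
  Redex: ((\d.(\e.((d e) e))) u)
  Redex: ((\f.(\g.(\h.((f h) (g h))))) (\a.a))
Total redexes: 2

Answer: 2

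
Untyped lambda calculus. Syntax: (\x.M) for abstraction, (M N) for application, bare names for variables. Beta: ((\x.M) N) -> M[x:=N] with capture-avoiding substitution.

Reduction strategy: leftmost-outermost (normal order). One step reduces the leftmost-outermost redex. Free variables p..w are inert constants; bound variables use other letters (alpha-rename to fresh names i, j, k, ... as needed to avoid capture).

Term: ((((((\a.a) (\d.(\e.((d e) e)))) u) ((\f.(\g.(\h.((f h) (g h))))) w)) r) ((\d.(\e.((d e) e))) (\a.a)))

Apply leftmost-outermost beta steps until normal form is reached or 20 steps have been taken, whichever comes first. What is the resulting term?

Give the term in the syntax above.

Answer: ((((u (\g.(\h.((w h) (g h))))) (\g.(\h.((w h) (g h))))) r) (\e.(e e)))

Derivation:
Step 0: ((((((\a.a) (\d.(\e.((d e) e)))) u) ((\f.(\g.(\h.((f h) (g h))))) w)) r) ((\d.(\e.((d e) e))) (\a.a)))
Step 1: (((((\d.(\e.((d e) e))) u) ((\f.(\g.(\h.((f h) (g h))))) w)) r) ((\d.(\e.((d e) e))) (\a.a)))
Step 2: ((((\e.((u e) e)) ((\f.(\g.(\h.((f h) (g h))))) w)) r) ((\d.(\e.((d e) e))) (\a.a)))
Step 3: ((((u ((\f.(\g.(\h.((f h) (g h))))) w)) ((\f.(\g.(\h.((f h) (g h))))) w)) r) ((\d.(\e.((d e) e))) (\a.a)))
Step 4: ((((u (\g.(\h.((w h) (g h))))) ((\f.(\g.(\h.((f h) (g h))))) w)) r) ((\d.(\e.((d e) e))) (\a.a)))
Step 5: ((((u (\g.(\h.((w h) (g h))))) (\g.(\h.((w h) (g h))))) r) ((\d.(\e.((d e) e))) (\a.a)))
Step 6: ((((u (\g.(\h.((w h) (g h))))) (\g.(\h.((w h) (g h))))) r) (\e.(((\a.a) e) e)))
Step 7: ((((u (\g.(\h.((w h) (g h))))) (\g.(\h.((w h) (g h))))) r) (\e.(e e)))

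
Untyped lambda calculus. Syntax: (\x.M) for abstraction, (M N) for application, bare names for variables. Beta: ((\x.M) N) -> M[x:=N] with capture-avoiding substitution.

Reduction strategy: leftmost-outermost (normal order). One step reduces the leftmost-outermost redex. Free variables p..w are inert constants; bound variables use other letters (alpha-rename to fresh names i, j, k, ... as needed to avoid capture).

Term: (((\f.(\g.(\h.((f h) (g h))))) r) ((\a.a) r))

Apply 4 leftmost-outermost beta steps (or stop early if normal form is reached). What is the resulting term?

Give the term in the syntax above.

Step 0: (((\f.(\g.(\h.((f h) (g h))))) r) ((\a.a) r))
Step 1: ((\g.(\h.((r h) (g h)))) ((\a.a) r))
Step 2: (\h.((r h) (((\a.a) r) h)))
Step 3: (\h.((r h) (r h)))
Step 4: (normal form reached)

Answer: (\h.((r h) (r h)))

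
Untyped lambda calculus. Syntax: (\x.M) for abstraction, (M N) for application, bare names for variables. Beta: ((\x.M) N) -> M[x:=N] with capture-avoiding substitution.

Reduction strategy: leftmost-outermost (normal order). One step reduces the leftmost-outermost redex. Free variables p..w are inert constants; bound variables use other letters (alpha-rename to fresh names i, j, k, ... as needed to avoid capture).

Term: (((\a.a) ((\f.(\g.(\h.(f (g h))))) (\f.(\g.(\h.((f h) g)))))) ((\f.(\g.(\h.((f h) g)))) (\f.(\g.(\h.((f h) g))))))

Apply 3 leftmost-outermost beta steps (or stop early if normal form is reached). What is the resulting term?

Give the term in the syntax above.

Answer: (\h.((\f.(\g.(\h.((f h) g)))) (((\f.(\g.(\h.((f h) g)))) (\f.(\g.(\h.((f h) g))))) h)))

Derivation:
Step 0: (((\a.a) ((\f.(\g.(\h.(f (g h))))) (\f.(\g.(\h.((f h) g)))))) ((\f.(\g.(\h.((f h) g)))) (\f.(\g.(\h.((f h) g))))))
Step 1: (((\f.(\g.(\h.(f (g h))))) (\f.(\g.(\h.((f h) g))))) ((\f.(\g.(\h.((f h) g)))) (\f.(\g.(\h.((f h) g))))))
Step 2: ((\g.(\h.((\f.(\g.(\h.((f h) g)))) (g h)))) ((\f.(\g.(\h.((f h) g)))) (\f.(\g.(\h.((f h) g))))))
Step 3: (\h.((\f.(\g.(\h.((f h) g)))) (((\f.(\g.(\h.((f h) g)))) (\f.(\g.(\h.((f h) g))))) h)))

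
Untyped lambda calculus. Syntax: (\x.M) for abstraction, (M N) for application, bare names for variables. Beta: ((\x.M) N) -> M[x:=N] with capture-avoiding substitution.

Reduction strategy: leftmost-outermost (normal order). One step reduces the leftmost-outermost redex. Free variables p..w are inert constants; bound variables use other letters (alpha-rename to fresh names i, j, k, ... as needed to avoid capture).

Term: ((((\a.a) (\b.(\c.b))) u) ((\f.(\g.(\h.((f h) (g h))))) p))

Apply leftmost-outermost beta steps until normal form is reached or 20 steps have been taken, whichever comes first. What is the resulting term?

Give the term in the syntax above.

Step 0: ((((\a.a) (\b.(\c.b))) u) ((\f.(\g.(\h.((f h) (g h))))) p))
Step 1: (((\b.(\c.b)) u) ((\f.(\g.(\h.((f h) (g h))))) p))
Step 2: ((\c.u) ((\f.(\g.(\h.((f h) (g h))))) p))
Step 3: u

Answer: u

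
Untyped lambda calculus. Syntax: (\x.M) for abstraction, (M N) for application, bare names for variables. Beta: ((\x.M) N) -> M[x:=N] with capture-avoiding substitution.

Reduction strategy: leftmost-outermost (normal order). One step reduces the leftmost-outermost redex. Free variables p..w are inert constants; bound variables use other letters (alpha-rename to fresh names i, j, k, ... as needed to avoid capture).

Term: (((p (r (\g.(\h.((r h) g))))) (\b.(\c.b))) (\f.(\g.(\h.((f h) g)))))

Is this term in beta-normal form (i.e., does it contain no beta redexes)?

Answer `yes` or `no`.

Answer: yes

Derivation:
Term: (((p (r (\g.(\h.((r h) g))))) (\b.(\c.b))) (\f.(\g.(\h.((f h) g)))))
No beta redexes found.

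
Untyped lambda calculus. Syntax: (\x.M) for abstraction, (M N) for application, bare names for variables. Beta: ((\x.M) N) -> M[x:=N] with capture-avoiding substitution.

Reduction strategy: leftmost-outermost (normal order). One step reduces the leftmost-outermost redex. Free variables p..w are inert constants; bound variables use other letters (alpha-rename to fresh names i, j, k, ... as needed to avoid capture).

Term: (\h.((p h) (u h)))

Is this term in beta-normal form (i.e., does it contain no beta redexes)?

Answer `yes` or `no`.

Term: (\h.((p h) (u h)))
No beta redexes found.

Answer: yes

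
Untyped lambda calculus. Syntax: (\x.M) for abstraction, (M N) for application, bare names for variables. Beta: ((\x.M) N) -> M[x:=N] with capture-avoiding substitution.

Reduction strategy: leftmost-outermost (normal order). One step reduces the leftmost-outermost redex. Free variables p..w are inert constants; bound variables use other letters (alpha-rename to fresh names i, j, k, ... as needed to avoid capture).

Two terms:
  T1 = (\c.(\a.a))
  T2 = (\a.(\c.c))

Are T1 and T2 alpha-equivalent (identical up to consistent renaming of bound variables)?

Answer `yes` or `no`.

Term 1: (\c.(\a.a))
Term 2: (\a.(\c.c))
Alpha-equivalence: compare structure up to binder renaming.
Result: True

Answer: yes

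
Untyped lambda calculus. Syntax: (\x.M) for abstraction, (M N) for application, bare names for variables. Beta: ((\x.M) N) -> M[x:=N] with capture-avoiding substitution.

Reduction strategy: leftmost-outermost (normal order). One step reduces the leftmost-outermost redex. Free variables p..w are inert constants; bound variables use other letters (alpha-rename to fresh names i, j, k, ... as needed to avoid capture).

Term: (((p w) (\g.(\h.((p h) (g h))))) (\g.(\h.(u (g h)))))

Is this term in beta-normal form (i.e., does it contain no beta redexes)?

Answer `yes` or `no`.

Answer: yes

Derivation:
Term: (((p w) (\g.(\h.((p h) (g h))))) (\g.(\h.(u (g h)))))
No beta redexes found.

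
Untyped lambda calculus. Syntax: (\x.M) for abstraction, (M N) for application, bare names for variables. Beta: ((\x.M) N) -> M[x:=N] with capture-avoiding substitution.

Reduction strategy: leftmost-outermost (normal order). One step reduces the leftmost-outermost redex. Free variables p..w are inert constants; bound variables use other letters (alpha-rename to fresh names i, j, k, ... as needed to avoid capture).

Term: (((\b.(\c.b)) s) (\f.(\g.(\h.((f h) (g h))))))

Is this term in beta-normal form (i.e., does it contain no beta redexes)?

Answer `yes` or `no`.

Answer: no

Derivation:
Term: (((\b.(\c.b)) s) (\f.(\g.(\h.((f h) (g h))))))
Found 1 beta redex(es).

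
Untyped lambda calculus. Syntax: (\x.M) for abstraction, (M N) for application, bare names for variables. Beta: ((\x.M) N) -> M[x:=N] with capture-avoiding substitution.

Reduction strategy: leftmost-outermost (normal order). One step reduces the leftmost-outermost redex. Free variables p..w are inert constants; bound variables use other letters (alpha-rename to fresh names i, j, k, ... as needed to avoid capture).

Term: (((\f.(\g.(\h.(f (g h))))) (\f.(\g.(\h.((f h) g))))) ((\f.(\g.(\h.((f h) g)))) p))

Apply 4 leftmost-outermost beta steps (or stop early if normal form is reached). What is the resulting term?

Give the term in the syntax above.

Answer: (\h.(\g.(\i.((((\g.(\h.((p h) g))) h) i) g))))

Derivation:
Step 0: (((\f.(\g.(\h.(f (g h))))) (\f.(\g.(\h.((f h) g))))) ((\f.(\g.(\h.((f h) g)))) p))
Step 1: ((\g.(\h.((\f.(\g.(\h.((f h) g)))) (g h)))) ((\f.(\g.(\h.((f h) g)))) p))
Step 2: (\h.((\f.(\g.(\h.((f h) g)))) (((\f.(\g.(\h.((f h) g)))) p) h)))
Step 3: (\h.(\g.(\i.(((((\f.(\g.(\h.((f h) g)))) p) h) i) g))))
Step 4: (\h.(\g.(\i.((((\g.(\h.((p h) g))) h) i) g))))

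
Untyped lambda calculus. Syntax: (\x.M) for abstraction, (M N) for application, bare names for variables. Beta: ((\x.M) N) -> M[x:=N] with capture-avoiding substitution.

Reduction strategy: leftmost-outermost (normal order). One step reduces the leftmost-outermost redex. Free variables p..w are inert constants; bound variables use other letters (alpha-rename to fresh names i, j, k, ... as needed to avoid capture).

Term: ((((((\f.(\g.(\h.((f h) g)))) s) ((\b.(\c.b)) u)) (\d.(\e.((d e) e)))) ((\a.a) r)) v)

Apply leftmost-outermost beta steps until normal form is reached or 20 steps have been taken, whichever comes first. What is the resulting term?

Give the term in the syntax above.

Step 0: ((((((\f.(\g.(\h.((f h) g)))) s) ((\b.(\c.b)) u)) (\d.(\e.((d e) e)))) ((\a.a) r)) v)
Step 1: (((((\g.(\h.((s h) g))) ((\b.(\c.b)) u)) (\d.(\e.((d e) e)))) ((\a.a) r)) v)
Step 2: ((((\h.((s h) ((\b.(\c.b)) u))) (\d.(\e.((d e) e)))) ((\a.a) r)) v)
Step 3: ((((s (\d.(\e.((d e) e)))) ((\b.(\c.b)) u)) ((\a.a) r)) v)
Step 4: ((((s (\d.(\e.((d e) e)))) (\c.u)) ((\a.a) r)) v)
Step 5: ((((s (\d.(\e.((d e) e)))) (\c.u)) r) v)

Answer: ((((s (\d.(\e.((d e) e)))) (\c.u)) r) v)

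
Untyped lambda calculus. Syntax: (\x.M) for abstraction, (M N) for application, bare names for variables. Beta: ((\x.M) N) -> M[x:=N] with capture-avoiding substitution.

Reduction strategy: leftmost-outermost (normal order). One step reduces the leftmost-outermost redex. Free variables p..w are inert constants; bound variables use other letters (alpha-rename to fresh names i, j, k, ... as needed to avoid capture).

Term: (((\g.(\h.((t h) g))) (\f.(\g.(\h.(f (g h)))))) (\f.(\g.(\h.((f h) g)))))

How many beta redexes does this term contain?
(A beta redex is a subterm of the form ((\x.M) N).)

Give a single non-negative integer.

Answer: 1

Derivation:
Term: (((\g.(\h.((t h) g))) (\f.(\g.(\h.(f (g h)))))) (\f.(\g.(\h.((f h) g)))))
  Redex: ((\g.(\h.((t h) g))) (\f.(\g.(\h.(f (g h))))))
Total redexes: 1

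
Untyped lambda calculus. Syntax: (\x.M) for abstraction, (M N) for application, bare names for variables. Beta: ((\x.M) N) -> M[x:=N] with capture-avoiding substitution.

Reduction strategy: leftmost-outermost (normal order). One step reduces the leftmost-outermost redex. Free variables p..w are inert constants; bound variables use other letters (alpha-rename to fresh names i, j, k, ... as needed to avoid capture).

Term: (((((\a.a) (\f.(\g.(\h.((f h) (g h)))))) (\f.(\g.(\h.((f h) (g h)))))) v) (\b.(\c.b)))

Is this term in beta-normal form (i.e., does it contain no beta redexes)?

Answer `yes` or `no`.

Answer: no

Derivation:
Term: (((((\a.a) (\f.(\g.(\h.((f h) (g h)))))) (\f.(\g.(\h.((f h) (g h)))))) v) (\b.(\c.b)))
Found 1 beta redex(es).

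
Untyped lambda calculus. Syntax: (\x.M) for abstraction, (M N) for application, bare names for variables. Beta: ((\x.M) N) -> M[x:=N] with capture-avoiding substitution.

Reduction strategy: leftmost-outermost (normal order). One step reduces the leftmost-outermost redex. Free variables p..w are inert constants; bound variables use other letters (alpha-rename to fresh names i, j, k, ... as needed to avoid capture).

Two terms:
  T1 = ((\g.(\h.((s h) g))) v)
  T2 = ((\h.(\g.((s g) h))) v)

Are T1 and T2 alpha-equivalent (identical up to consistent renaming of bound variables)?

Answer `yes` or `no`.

Term 1: ((\g.(\h.((s h) g))) v)
Term 2: ((\h.(\g.((s g) h))) v)
Alpha-equivalence: compare structure up to binder renaming.
Result: True

Answer: yes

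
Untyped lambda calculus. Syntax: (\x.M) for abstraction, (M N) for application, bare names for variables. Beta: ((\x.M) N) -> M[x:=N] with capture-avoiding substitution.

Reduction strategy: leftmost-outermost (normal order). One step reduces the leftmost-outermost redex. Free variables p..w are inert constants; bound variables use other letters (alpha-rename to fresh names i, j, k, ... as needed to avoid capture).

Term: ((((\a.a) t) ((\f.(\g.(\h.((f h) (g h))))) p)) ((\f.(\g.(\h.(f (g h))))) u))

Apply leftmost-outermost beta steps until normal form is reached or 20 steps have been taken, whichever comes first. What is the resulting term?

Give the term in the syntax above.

Answer: ((t (\g.(\h.((p h) (g h))))) (\g.(\h.(u (g h)))))

Derivation:
Step 0: ((((\a.a) t) ((\f.(\g.(\h.((f h) (g h))))) p)) ((\f.(\g.(\h.(f (g h))))) u))
Step 1: ((t ((\f.(\g.(\h.((f h) (g h))))) p)) ((\f.(\g.(\h.(f (g h))))) u))
Step 2: ((t (\g.(\h.((p h) (g h))))) ((\f.(\g.(\h.(f (g h))))) u))
Step 3: ((t (\g.(\h.((p h) (g h))))) (\g.(\h.(u (g h)))))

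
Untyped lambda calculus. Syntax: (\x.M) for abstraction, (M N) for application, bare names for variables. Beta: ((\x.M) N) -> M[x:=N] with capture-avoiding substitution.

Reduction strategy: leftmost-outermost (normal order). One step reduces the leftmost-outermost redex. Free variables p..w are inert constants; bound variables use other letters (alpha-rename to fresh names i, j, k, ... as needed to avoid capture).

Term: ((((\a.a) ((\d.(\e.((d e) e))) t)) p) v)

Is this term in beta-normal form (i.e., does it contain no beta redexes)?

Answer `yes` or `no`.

Term: ((((\a.a) ((\d.(\e.((d e) e))) t)) p) v)
Found 2 beta redex(es).

Answer: no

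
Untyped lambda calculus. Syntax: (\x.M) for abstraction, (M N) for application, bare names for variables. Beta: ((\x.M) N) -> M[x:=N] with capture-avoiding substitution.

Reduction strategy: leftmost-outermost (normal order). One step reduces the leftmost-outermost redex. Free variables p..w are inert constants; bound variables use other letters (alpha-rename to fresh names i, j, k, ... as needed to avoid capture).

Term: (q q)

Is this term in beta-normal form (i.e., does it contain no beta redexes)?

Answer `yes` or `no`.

Term: (q q)
No beta redexes found.

Answer: yes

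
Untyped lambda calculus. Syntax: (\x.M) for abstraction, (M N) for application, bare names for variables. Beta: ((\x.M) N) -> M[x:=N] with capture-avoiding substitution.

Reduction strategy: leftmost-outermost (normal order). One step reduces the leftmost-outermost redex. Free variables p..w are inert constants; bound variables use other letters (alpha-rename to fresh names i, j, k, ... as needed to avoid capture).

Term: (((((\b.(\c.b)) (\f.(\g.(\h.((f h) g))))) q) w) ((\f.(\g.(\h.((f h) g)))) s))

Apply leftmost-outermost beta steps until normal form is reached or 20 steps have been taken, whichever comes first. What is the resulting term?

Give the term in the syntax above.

Answer: (\h.((w h) (\g.(\h.((s h) g)))))

Derivation:
Step 0: (((((\b.(\c.b)) (\f.(\g.(\h.((f h) g))))) q) w) ((\f.(\g.(\h.((f h) g)))) s))
Step 1: ((((\c.(\f.(\g.(\h.((f h) g))))) q) w) ((\f.(\g.(\h.((f h) g)))) s))
Step 2: (((\f.(\g.(\h.((f h) g)))) w) ((\f.(\g.(\h.((f h) g)))) s))
Step 3: ((\g.(\h.((w h) g))) ((\f.(\g.(\h.((f h) g)))) s))
Step 4: (\h.((w h) ((\f.(\g.(\h.((f h) g)))) s)))
Step 5: (\h.((w h) (\g.(\h.((s h) g)))))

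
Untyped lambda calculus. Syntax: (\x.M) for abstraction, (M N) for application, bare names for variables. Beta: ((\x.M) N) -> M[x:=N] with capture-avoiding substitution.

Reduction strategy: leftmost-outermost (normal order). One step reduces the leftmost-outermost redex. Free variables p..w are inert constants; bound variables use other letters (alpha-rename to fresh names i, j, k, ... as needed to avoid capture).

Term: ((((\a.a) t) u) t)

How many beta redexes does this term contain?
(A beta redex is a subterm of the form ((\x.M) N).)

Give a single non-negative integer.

Answer: 1

Derivation:
Term: ((((\a.a) t) u) t)
  Redex: ((\a.a) t)
Total redexes: 1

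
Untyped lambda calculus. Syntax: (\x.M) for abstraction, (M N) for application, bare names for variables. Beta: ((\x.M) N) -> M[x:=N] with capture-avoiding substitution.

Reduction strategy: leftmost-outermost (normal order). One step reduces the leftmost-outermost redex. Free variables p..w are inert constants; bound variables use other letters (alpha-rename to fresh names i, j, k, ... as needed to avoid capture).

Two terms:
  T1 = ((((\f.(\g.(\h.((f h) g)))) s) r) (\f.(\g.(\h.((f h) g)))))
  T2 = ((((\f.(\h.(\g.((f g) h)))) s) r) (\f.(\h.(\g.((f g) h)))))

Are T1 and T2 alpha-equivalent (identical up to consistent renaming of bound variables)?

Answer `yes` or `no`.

Term 1: ((((\f.(\g.(\h.((f h) g)))) s) r) (\f.(\g.(\h.((f h) g)))))
Term 2: ((((\f.(\h.(\g.((f g) h)))) s) r) (\f.(\h.(\g.((f g) h)))))
Alpha-equivalence: compare structure up to binder renaming.
Result: True

Answer: yes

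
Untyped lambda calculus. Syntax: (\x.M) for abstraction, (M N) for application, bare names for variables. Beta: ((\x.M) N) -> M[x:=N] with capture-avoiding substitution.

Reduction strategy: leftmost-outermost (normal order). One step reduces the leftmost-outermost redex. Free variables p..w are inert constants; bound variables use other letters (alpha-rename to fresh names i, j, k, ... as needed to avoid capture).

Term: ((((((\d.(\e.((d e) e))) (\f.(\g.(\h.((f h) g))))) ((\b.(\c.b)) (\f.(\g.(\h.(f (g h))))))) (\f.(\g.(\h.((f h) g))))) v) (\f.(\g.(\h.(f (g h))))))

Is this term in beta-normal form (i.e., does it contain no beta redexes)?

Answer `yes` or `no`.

Answer: no

Derivation:
Term: ((((((\d.(\e.((d e) e))) (\f.(\g.(\h.((f h) g))))) ((\b.(\c.b)) (\f.(\g.(\h.(f (g h))))))) (\f.(\g.(\h.((f h) g))))) v) (\f.(\g.(\h.(f (g h))))))
Found 2 beta redex(es).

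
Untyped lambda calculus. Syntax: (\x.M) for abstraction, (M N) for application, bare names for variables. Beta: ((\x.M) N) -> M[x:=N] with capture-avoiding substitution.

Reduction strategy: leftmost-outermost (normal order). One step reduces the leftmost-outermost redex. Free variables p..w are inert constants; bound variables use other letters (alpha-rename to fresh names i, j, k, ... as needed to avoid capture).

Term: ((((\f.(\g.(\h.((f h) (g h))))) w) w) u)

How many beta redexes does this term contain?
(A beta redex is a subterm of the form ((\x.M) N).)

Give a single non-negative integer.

Answer: 1

Derivation:
Term: ((((\f.(\g.(\h.((f h) (g h))))) w) w) u)
  Redex: ((\f.(\g.(\h.((f h) (g h))))) w)
Total redexes: 1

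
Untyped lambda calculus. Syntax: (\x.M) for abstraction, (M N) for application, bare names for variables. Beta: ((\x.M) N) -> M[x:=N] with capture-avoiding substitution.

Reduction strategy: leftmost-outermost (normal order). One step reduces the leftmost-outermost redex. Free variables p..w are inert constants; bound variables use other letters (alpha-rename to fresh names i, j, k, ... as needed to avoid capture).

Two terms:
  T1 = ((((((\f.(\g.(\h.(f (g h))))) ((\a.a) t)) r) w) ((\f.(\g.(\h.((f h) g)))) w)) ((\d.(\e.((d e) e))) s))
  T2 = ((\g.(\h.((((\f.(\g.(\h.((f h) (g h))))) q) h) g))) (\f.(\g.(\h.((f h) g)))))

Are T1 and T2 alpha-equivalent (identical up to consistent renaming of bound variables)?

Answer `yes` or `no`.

Term 1: ((((((\f.(\g.(\h.(f (g h))))) ((\a.a) t)) r) w) ((\f.(\g.(\h.((f h) g)))) w)) ((\d.(\e.((d e) e))) s))
Term 2: ((\g.(\h.((((\f.(\g.(\h.((f h) (g h))))) q) h) g))) (\f.(\g.(\h.((f h) g)))))
Alpha-equivalence: compare structure up to binder renaming.
Result: False

Answer: no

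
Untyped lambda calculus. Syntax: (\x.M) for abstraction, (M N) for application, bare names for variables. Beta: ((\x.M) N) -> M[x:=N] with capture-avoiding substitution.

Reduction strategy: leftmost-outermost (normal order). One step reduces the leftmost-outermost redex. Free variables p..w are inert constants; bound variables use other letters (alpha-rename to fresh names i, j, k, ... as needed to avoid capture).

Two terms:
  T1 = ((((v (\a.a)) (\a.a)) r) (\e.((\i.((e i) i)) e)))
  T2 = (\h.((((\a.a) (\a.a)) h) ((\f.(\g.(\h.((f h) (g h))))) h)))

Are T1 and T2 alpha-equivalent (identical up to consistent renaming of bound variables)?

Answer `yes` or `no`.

Term 1: ((((v (\a.a)) (\a.a)) r) (\e.((\i.((e i) i)) e)))
Term 2: (\h.((((\a.a) (\a.a)) h) ((\f.(\g.(\h.((f h) (g h))))) h)))
Alpha-equivalence: compare structure up to binder renaming.
Result: False

Answer: no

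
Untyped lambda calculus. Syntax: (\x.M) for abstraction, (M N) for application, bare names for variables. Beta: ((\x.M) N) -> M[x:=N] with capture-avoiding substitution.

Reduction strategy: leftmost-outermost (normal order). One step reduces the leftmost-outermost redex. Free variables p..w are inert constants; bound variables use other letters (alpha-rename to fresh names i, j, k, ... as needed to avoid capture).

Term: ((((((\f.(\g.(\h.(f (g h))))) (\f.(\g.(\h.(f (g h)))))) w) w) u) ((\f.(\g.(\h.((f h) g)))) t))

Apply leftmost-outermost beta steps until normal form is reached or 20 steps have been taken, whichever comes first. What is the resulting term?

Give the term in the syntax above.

Step 0: ((((((\f.(\g.(\h.(f (g h))))) (\f.(\g.(\h.(f (g h)))))) w) w) u) ((\f.(\g.(\h.((f h) g)))) t))
Step 1: (((((\g.(\h.((\f.(\g.(\h.(f (g h))))) (g h)))) w) w) u) ((\f.(\g.(\h.((f h) g)))) t))
Step 2: ((((\h.((\f.(\g.(\h.(f (g h))))) (w h))) w) u) ((\f.(\g.(\h.((f h) g)))) t))
Step 3: ((((\f.(\g.(\h.(f (g h))))) (w w)) u) ((\f.(\g.(\h.((f h) g)))) t))
Step 4: (((\g.(\h.((w w) (g h)))) u) ((\f.(\g.(\h.((f h) g)))) t))
Step 5: ((\h.((w w) (u h))) ((\f.(\g.(\h.((f h) g)))) t))
Step 6: ((w w) (u ((\f.(\g.(\h.((f h) g)))) t)))
Step 7: ((w w) (u (\g.(\h.((t h) g)))))

Answer: ((w w) (u (\g.(\h.((t h) g)))))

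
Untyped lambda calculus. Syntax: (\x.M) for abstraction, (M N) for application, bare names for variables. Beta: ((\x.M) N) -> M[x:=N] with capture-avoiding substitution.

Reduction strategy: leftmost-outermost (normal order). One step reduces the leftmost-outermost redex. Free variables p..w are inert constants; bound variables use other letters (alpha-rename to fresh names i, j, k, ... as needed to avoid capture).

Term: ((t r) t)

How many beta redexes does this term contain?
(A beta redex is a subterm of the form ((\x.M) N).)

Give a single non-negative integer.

Answer: 0

Derivation:
Term: ((t r) t)
  (no redexes)
Total redexes: 0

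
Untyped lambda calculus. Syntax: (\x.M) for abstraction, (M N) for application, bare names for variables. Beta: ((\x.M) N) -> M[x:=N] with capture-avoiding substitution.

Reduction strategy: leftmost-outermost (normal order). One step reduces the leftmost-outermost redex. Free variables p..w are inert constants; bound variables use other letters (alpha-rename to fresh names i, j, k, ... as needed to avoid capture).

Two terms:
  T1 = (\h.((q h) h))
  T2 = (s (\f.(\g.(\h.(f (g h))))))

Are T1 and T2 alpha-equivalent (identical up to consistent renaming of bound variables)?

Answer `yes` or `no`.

Term 1: (\h.((q h) h))
Term 2: (s (\f.(\g.(\h.(f (g h))))))
Alpha-equivalence: compare structure up to binder renaming.
Result: False

Answer: no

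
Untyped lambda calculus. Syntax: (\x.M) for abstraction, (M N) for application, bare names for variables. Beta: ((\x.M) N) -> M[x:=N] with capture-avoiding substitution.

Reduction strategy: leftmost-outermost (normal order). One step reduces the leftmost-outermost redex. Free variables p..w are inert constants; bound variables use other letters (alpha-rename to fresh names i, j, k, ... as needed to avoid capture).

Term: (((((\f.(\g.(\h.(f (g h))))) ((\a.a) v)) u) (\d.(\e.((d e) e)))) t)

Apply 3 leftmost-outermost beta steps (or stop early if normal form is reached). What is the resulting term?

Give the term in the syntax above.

Answer: ((((\a.a) v) (u (\d.(\e.((d e) e))))) t)

Derivation:
Step 0: (((((\f.(\g.(\h.(f (g h))))) ((\a.a) v)) u) (\d.(\e.((d e) e)))) t)
Step 1: ((((\g.(\h.(((\a.a) v) (g h)))) u) (\d.(\e.((d e) e)))) t)
Step 2: (((\h.(((\a.a) v) (u h))) (\d.(\e.((d e) e)))) t)
Step 3: ((((\a.a) v) (u (\d.(\e.((d e) e))))) t)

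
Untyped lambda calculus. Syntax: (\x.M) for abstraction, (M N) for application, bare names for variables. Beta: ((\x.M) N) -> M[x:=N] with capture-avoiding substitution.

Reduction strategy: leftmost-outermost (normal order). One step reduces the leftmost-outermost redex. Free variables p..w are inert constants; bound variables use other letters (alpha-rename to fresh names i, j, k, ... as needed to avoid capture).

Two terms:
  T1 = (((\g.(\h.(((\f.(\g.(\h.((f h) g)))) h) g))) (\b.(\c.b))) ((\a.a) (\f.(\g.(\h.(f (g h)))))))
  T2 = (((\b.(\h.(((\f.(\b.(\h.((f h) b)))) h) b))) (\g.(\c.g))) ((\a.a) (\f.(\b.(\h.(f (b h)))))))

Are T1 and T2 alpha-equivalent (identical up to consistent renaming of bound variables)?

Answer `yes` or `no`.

Term 1: (((\g.(\h.(((\f.(\g.(\h.((f h) g)))) h) g))) (\b.(\c.b))) ((\a.a) (\f.(\g.(\h.(f (g h)))))))
Term 2: (((\b.(\h.(((\f.(\b.(\h.((f h) b)))) h) b))) (\g.(\c.g))) ((\a.a) (\f.(\b.(\h.(f (b h)))))))
Alpha-equivalence: compare structure up to binder renaming.
Result: True

Answer: yes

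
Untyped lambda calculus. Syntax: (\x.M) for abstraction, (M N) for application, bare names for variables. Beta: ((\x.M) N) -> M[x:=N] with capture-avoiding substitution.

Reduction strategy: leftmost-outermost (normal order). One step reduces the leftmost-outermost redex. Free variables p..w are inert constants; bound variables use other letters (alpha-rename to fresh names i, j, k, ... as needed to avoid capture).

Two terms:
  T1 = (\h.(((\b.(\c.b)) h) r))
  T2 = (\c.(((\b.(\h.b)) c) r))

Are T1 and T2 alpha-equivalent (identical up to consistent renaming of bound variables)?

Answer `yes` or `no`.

Answer: yes

Derivation:
Term 1: (\h.(((\b.(\c.b)) h) r))
Term 2: (\c.(((\b.(\h.b)) c) r))
Alpha-equivalence: compare structure up to binder renaming.
Result: True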